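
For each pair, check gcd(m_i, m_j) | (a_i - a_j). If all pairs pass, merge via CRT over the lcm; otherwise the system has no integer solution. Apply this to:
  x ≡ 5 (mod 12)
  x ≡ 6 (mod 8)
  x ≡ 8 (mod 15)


Moduli 12, 8, 15 are not pairwise coprime, so CRT works modulo lcm(m_i) when all pairwise compatibility conditions hold.
Pairwise compatibility: gcd(m_i, m_j) must divide a_i - a_j for every pair.
Merge one congruence at a time:
  Start: x ≡ 5 (mod 12).
  Combine with x ≡ 6 (mod 8): gcd(12, 8) = 4, and 6 - 5 = 1 is NOT divisible by 4.
    ⇒ system is inconsistent (no integer solution).

No solution (the system is inconsistent).


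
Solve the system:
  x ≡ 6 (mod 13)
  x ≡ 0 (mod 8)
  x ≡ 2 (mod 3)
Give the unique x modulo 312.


Moduli 13, 8, 3 are pairwise coprime; by CRT there is a unique solution modulo M = 13 · 8 · 3 = 312.
Solve pairwise, accumulating the modulus:
  Start with x ≡ 6 (mod 13).
  Combine with x ≡ 0 (mod 8): since gcd(13, 8) = 1, we get a unique residue mod 104.
    Write x = 6 + 13·t and substitute into x ≡ 0 (mod 8): 13·t ≡ 0 − 6 = -6 (mod 8).
    Reduce coefficients mod 8: 5·t ≡ 2 (mod 8).
    The inverse of 5 mod 8 is 5 (since 5·5 = 25 = 3·8 + 1), so t ≡ 5·2 = 10 ≡ 2 (mod 8).
    Then x = 6 + 13·2 = 32, valid modulo lcm(13, 8) = 104: x ≡ 32 (mod 104).
  Combine with x ≡ 2 (mod 3): since gcd(104, 3) = 1, we get a unique residue mod 312.
    Write x = 32 + 104·t and substitute into x ≡ 2 (mod 3): 104·t ≡ 2 − 32 = -30 (mod 3).
    Reduce coefficients mod 3: 2·t ≡ 0 (mod 3).
    The inverse of 2 mod 3 is 2 (since 2·2 = 4 = 1·3 + 1), so t ≡ 2·0 = 0 ≡ 0 (mod 3).
    Then x = 32 + 104·0 = 32, valid modulo lcm(104, 3) = 312: x ≡ 32 (mod 312).
Verify: 32 mod 13 = 6 ✓, 32 mod 8 = 0 ✓, 32 mod 3 = 2 ✓.

x ≡ 32 (mod 312).


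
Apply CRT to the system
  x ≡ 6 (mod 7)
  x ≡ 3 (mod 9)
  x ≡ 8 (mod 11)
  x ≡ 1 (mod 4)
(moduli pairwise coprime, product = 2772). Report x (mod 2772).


Product of moduli M = 7 · 9 · 11 · 4 = 2772.
Merge one congruence at a time:
  Start: x ≡ 6 (mod 7).
  Combine with x ≡ 3 (mod 9); new modulus lcm = 63.
    Write x = 6 + 7·t and substitute into x ≡ 3 (mod 9): 7·t ≡ 3 − 6 = -3 (mod 9).
    Reduce coefficients mod 9: 7·t ≡ 6 (mod 9).
    The inverse of 7 mod 9 is 4 (since 7·4 = 28 = 3·9 + 1), so t ≡ 4·6 = 24 ≡ 6 (mod 9).
    Then x = 6 + 7·6 = 48, valid modulo lcm(7, 9) = 63: x ≡ 48 (mod 63).
  Combine with x ≡ 8 (mod 11); new modulus lcm = 693.
    Write x = 48 + 63·t and substitute into x ≡ 8 (mod 11): 63·t ≡ 8 − 48 = -40 (mod 11).
    Reduce coefficients mod 11: 8·t ≡ 4 (mod 11).
    The inverse of 8 mod 11 is 7 (since 8·7 = 56 = 5·11 + 1), so t ≡ 7·4 = 28 ≡ 6 (mod 11).
    Then x = 48 + 63·6 = 426, valid modulo lcm(63, 11) = 693: x ≡ 426 (mod 693).
  Combine with x ≡ 1 (mod 4); new modulus lcm = 2772.
    Write x = 426 + 693·t and substitute into x ≡ 1 (mod 4): 693·t ≡ 1 − 426 = -425 (mod 4).
    Reduce coefficients mod 4: 1·t ≡ 3 (mod 4).
    So t ≡ 3 (mod 4).
    Then x = 426 + 693·3 = 2505, valid modulo lcm(693, 4) = 2772: x ≡ 2505 (mod 2772).
Verify against each original: 2505 mod 7 = 6, 2505 mod 9 = 3, 2505 mod 11 = 8, 2505 mod 4 = 1.

x ≡ 2505 (mod 2772).


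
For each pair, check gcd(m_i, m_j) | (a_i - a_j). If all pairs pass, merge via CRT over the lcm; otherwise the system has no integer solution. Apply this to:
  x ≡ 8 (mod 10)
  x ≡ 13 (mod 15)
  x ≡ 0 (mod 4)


Moduli 10, 15, 4 are not pairwise coprime, so CRT works modulo lcm(m_i) when all pairwise compatibility conditions hold.
Pairwise compatibility: gcd(m_i, m_j) must divide a_i - a_j for every pair.
Merge one congruence at a time:
  Start: x ≡ 8 (mod 10).
  Combine with x ≡ 13 (mod 15): gcd(10, 15) = 5; 13 - 8 = 5, which IS divisible by 5, so compatible.
    Write x = 8 + 10·t and substitute into x ≡ 13 (mod 15): 10·t ≡ 13 − 8 = 5 (mod 15).
    Divide the congruence (and modulus) by g = 5: 2·t ≡ 1 (mod 3).
    The inverse of 2 mod 3 is 2 (since 2·2 = 4 = 1·3 + 1), so t ≡ 2·1 = 2 ≡ 2 (mod 3).
    Then x = 8 + 10·2 = 28, valid modulo lcm(10, 15) = 30: x ≡ 28 (mod 30).
  Combine with x ≡ 0 (mod 4): gcd(30, 4) = 2; 0 - 28 = -28, which IS divisible by 2, so compatible.
    Write x = 28 + 30·t and substitute into x ≡ 0 (mod 4): 30·t ≡ 0 − 28 = -28 (mod 4).
    Divide the congruence (and modulus) by g = 2: 15·t ≡ -14 (mod 2).
    Reduce coefficients mod 2: 1·t ≡ 0 (mod 2).
    So t ≡ 0 (mod 2).
    Then x = 28 + 30·0 = 28, valid modulo lcm(30, 4) = 60: x ≡ 28 (mod 60).
Verify: 28 mod 10 = 8, 28 mod 15 = 13, 28 mod 4 = 0.

x ≡ 28 (mod 60).


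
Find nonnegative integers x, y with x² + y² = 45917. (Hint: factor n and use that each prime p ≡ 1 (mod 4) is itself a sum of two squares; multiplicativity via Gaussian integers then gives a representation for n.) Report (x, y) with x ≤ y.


Step 1: Factor n = 45917 = 17 · 37 · 73.
Step 2: Check the mod-4 condition on each prime factor: 17 ≡ 1 (mod 4), exponent 1; 37 ≡ 1 (mod 4), exponent 1; 73 ≡ 1 (mod 4), exponent 1.
All primes ≡ 3 (mod 4) appear to even exponent (or don't appear), so by the two-squares theorem n IS expressible as a sum of two squares.
Step 3: Build a representation. Here n = 17 · 37 · 73 is a product of primes ≡ 1 (mod 4). Each prime p ≡ 1 (mod 4) is itself a sum of two squares; find a² by testing p − a² for a perfect square:
  17: 17 − 1² = 16 = 4² ⇒ 17 = 1² + 4².
  37: 37 − 1² = 36 = 6² ⇒ 37 = 1² + 6².
  73: 73 − 1² = 72, 73 − 2² = 69, 73 − 3² = 64 = 8² ⇒ 73 = 3² + 8².
  Combine using the Brahmagupta–Fibonacci identity (a² + b²)(c² + d²) = (ac − bd)² + (ad + bc)² = (ac + bd)² + (ad − bc)²:
  17 · 37 = 629: from (1² + 4²)(1² + 6²), take (1·1 − 4·6, 1·6 + 4·1) = (1 − 24, 6 + 4) = (-23, 10); dropping signs (only squares matter) gives (23, 10); check 23² + 10² = 529 + 100 = 629 ✓.
  629 · 73 = 45917: from (23² + 10²)(3² + 8²), take (23·3 − 10·8, 23·8 + 10·3) = (69 − 80, 184 + 30) = (-11, 214); dropping signs (only squares matter) gives (11, 214); check 11² + 214² = 121 + 45796 = 45917 ✓.
Step 4: Order so x ≤ y and verify: 11² + 214² = 121 + 45796 = 45917 = n. ✓

n = 45917 = 11² + 214² (one valid representation with x ≤ y).


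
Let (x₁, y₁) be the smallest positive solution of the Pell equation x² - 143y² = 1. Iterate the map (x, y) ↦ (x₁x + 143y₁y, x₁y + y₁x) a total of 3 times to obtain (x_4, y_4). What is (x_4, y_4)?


Step 1: Find the fundamental solution (x₁, y₁) of x² - 143y² = 1.
  Expand √143 as a continued fraction. a₀ = ⌊√143⌋ = 11; iterate m_{k+1} = d_k·a_k − m_k, d_{k+1} = (143 − m_{k+1}²)/d_k, a_{k+1} = ⌊(a₀ + m_{k+1})/d_{k+1}⌋ (starting m₀ = 0, d₀ = 1), with convergents p_k = a_k·p_{k-1} + p_{k-2}, q_k = a_k·q_{k-1} + q_{k-2} (p₋₁ = 1, q₋₁ = 0):
  k = 0: a₀ = 11; p₀/q₀ = 11/1; p₀² − 143·q₀² = 121 − 143 = -22.
  k = 1: m = 11, d = 22, a = ⌊(11 + 11)/22⌋ = 1; p/q = (1·11 + 1)/(1·1 + 0) = 12/1; p² − 143·q² = 144 − 143 = 1.
  The first convergent with p² − 143·q² = 1 gives the fundamental solution (x₁, y₁) = (12, 1).
Step 2: Apply the recurrence (x_{n+1}, y_{n+1}) = (x₁x_n + 143y₁y_n, x₁y_n + y₁x_n) repeatedly.
  From (x_1, y_1) = (12, 1): x_2 = 12·12 + 143·1·1 = 287; y_2 = 12·1 + 1·12 = 24.
  From (x_2, y_2) = (287, 24): x_3 = 12·287 + 143·1·24 = 6876; y_3 = 12·24 + 1·287 = 575.
  From (x_3, y_3) = (6876, 575): x_4 = 12·6876 + 143·1·575 = 164737; y_4 = 12·575 + 1·6876 = 13776.
Step 3: Verify x_4² - 143·y_4² = 27138279169 - 27138279168 = 1 (should be 1). ✓

(x_1, y_1) = (12, 1); (x_4, y_4) = (164737, 13776).


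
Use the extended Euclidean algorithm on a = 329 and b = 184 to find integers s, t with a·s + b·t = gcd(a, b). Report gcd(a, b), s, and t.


Euclidean algorithm on (329, 184) — divide until remainder is 0:
  329 = 1 · 184 + 145
  184 = 1 · 145 + 39
  145 = 3 · 39 + 28
  39 = 1 · 28 + 11
  28 = 2 · 11 + 6
  11 = 1 · 6 + 5
  6 = 1 · 5 + 1
  5 = 5 · 1 + 0
gcd(329, 184) = 1.
Track Bezout coefficients alongside the remainders: start with r₀ = 329 = a·1 + b·0 (s = 1, t = 0) and r₁ = 184 = a·0 + b·1 (s = 0, t = 1); each new remainder r_{k+1} = r_{k-1} − q_k·r_k inherits s_{k+1} = s_{k-1} − q_k·s_k, t_{k+1} = t_{k-1} − q_k·t_k, so r_k = a·s_k + b·t_k at every step:
  q = 1: r = 145, s = 1 − 1·0 = 1, t = 0 − 1·1 = -1  (check: 329·1 + 184·(-1) = 145)
  q = 1: r = 39, s = 0 − 1·1 = -1, t = 1 − 1·(-1) = 2  (check: 329·(-1) + 184·2 = 39)
  q = 3: r = 28, s = 1 − 3·(-1) = 4, t = -1 − 3·2 = -7  (check: 329·4 + 184·(-7) = 28)
  q = 1: r = 11, s = -1 − 1·4 = -5, t = 2 − 1·(-7) = 9  (check: 329·(-5) + 184·9 = 11)
  q = 2: r = 6, s = 4 − 2·(-5) = 14, t = -7 − 2·9 = -25  (check: 329·14 + 184·(-25) = 6)
  q = 1: r = 5, s = -5 − 1·14 = -19, t = 9 − 1·(-25) = 34  (check: 329·(-19) + 184·34 = 5)
  q = 1: r = 1, s = 14 − 1·(-19) = 33, t = -25 − 1·34 = -59  (check: 329·33 + 184·(-59) = 1)
The row with r = 1 (the gcd) gives the Bezout coefficients s = 33, t = -59.
Result: 329 · (33) + 184 · (-59) = 1.

gcd(329, 184) = 1; s = 33, t = -59 (check: 329·33 + 184·(-59) = 1).


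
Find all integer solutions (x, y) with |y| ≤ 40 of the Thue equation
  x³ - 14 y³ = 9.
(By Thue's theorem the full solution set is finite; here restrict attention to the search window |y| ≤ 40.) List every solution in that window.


The equation is x³ - 14y³ = 9. For fixed y, x³ = 14·y³ + 9, so a solution requires the RHS to be a perfect cube.
Strategy: iterate y from -40 to 40, compute RHS = 14·y³ + 9, and check whether it is a (positive or negative) perfect cube.
Check small values of y:
  y = 0: RHS = 9 is not a perfect cube.
  y = 1: RHS = 23 is not a perfect cube.
  y = -1: RHS = -5 is not a perfect cube.
  y = 2: RHS = 121 is not a perfect cube.
  y = -2: RHS = -103 is not a perfect cube.
  y = 3: RHS = 387 is not a perfect cube.
  y = -3: RHS = -369 is not a perfect cube.
Continuing the search up to |y| = 40 finds no solutions either.
No (x, y) in the scanned range satisfies the equation.

No integer solutions with |y| ≤ 40.


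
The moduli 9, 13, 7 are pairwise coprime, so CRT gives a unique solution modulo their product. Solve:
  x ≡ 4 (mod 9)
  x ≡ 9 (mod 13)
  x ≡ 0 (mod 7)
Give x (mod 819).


Moduli 9, 13, 7 are pairwise coprime; by CRT there is a unique solution modulo M = 9 · 13 · 7 = 819.
Solve pairwise, accumulating the modulus:
  Start with x ≡ 4 (mod 9).
  Combine with x ≡ 9 (mod 13): since gcd(9, 13) = 1, we get a unique residue mod 117.
    Write x = 4 + 9·t and substitute into x ≡ 9 (mod 13): 9·t ≡ 9 − 4 = 5 (mod 13).
    The inverse of 9 mod 13 is 3 (since 9·3 = 27 = 2·13 + 1), so t ≡ 3·5 = 15 ≡ 2 (mod 13).
    Then x = 4 + 9·2 = 22, valid modulo lcm(9, 13) = 117: x ≡ 22 (mod 117).
  Combine with x ≡ 0 (mod 7): since gcd(117, 7) = 1, we get a unique residue mod 819.
    Write x = 22 + 117·t and substitute into x ≡ 0 (mod 7): 117·t ≡ 0 − 22 = -22 (mod 7).
    Reduce coefficients mod 7: 5·t ≡ 6 (mod 7).
    The inverse of 5 mod 7 is 3 (since 5·3 = 15 = 2·7 + 1), so t ≡ 3·6 = 18 ≡ 4 (mod 7).
    Then x = 22 + 117·4 = 490, valid modulo lcm(117, 7) = 819: x ≡ 490 (mod 819).
Verify: 490 mod 9 = 4 ✓, 490 mod 13 = 9 ✓, 490 mod 7 = 0 ✓.

x ≡ 490 (mod 819).


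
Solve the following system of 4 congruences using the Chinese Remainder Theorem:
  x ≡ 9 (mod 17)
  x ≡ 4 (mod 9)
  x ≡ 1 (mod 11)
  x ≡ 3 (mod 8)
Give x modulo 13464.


Product of moduli M = 17 · 9 · 11 · 8 = 13464.
Merge one congruence at a time:
  Start: x ≡ 9 (mod 17).
  Combine with x ≡ 4 (mod 9); new modulus lcm = 153.
    Write x = 9 + 17·t and substitute into x ≡ 4 (mod 9): 17·t ≡ 4 − 9 = -5 (mod 9).
    Reduce coefficients mod 9: 8·t ≡ 4 (mod 9).
    The inverse of 8 mod 9 is 8 (since 8·8 = 64 = 7·9 + 1), so t ≡ 8·4 = 32 ≡ 5 (mod 9).
    Then x = 9 + 17·5 = 94, valid modulo lcm(17, 9) = 153: x ≡ 94 (mod 153).
  Combine with x ≡ 1 (mod 11); new modulus lcm = 1683.
    Write x = 94 + 153·t and substitute into x ≡ 1 (mod 11): 153·t ≡ 1 − 94 = -93 (mod 11).
    Reduce coefficients mod 11: 10·t ≡ 6 (mod 11).
    The inverse of 10 mod 11 is 10 (since 10·10 = 100 = 9·11 + 1), so t ≡ 10·6 = 60 ≡ 5 (mod 11).
    Then x = 94 + 153·5 = 859, valid modulo lcm(153, 11) = 1683: x ≡ 859 (mod 1683).
  Combine with x ≡ 3 (mod 8); new modulus lcm = 13464.
    Write x = 859 + 1683·t and substitute into x ≡ 3 (mod 8): 1683·t ≡ 3 − 859 = -856 (mod 8).
    Reduce coefficients mod 8: 3·t ≡ 0 (mod 8).
    The inverse of 3 mod 8 is 3 (since 3·3 = 9 = 1·8 + 1), so t ≡ 3·0 = 0 ≡ 0 (mod 8).
    Then x = 859 + 1683·0 = 859, valid modulo lcm(1683, 8) = 13464: x ≡ 859 (mod 13464).
Verify against each original: 859 mod 17 = 9, 859 mod 9 = 4, 859 mod 11 = 1, 859 mod 8 = 3.

x ≡ 859 (mod 13464).


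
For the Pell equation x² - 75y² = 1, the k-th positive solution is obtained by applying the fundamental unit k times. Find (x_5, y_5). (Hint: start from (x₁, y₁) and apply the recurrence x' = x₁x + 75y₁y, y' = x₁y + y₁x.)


Step 1: Find the fundamental solution (x₁, y₁) of x² - 75y² = 1.
  Expand √75 as a continued fraction. a₀ = ⌊√75⌋ = 8; iterate m_{k+1} = d_k·a_k − m_k, d_{k+1} = (75 − m_{k+1}²)/d_k, a_{k+1} = ⌊(a₀ + m_{k+1})/d_{k+1}⌋ (starting m₀ = 0, d₀ = 1), with convergents p_k = a_k·p_{k-1} + p_{k-2}, q_k = a_k·q_{k-1} + q_{k-2} (p₋₁ = 1, q₋₁ = 0):
  k = 0: a₀ = 8; p₀/q₀ = 8/1; p₀² − 75·q₀² = 64 − 75 = -11.
  k = 1: m = 8, d = 11, a = ⌊(8 + 8)/11⌋ = 1; p/q = (1·8 + 1)/(1·1 + 0) = 9/1; p² − 75·q² = 81 − 75 = 6.
  k = 2: m = 3, d = 6, a = ⌊(8 + 3)/6⌋ = 1; p/q = (1·9 + 8)/(1·1 + 1) = 17/2; p² − 75·q² = 289 − 300 = -11.
  k = 3: m = 3, d = 11, a = ⌊(8 + 3)/11⌋ = 1; p/q = (1·17 + 9)/(1·2 + 1) = 26/3; p² − 75·q² = 676 − 675 = 1.
  The first convergent with p² − 75·q² = 1 gives the fundamental solution (x₁, y₁) = (26, 3).
Step 2: Apply the recurrence (x_{n+1}, y_{n+1}) = (x₁x_n + 75y₁y_n, x₁y_n + y₁x_n) repeatedly.
  From (x_1, y_1) = (26, 3): x_2 = 26·26 + 75·3·3 = 1351; y_2 = 26·3 + 3·26 = 156.
  From (x_2, y_2) = (1351, 156): x_3 = 26·1351 + 75·3·156 = 70226; y_3 = 26·156 + 3·1351 = 8109.
  From (x_3, y_3) = (70226, 8109): x_4 = 26·70226 + 75·3·8109 = 3650401; y_4 = 26·8109 + 3·70226 = 421512.
  From (x_4, y_4) = (3650401, 421512): x_5 = 26·3650401 + 75·3·421512 = 189750626; y_5 = 26·421512 + 3·3650401 = 21910515.
Step 3: Verify x_5² - 75·y_5² = 36005300067391876 - 36005300067391875 = 1 (should be 1). ✓

(x_1, y_1) = (26, 3); (x_5, y_5) = (189750626, 21910515).


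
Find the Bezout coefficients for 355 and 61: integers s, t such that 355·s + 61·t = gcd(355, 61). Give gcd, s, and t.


Euclidean algorithm on (355, 61) — divide until remainder is 0:
  355 = 5 · 61 + 50
  61 = 1 · 50 + 11
  50 = 4 · 11 + 6
  11 = 1 · 6 + 5
  6 = 1 · 5 + 1
  5 = 5 · 1 + 0
gcd(355, 61) = 1.
Track Bezout coefficients alongside the remainders: start with r₀ = 355 = a·1 + b·0 (s = 1, t = 0) and r₁ = 61 = a·0 + b·1 (s = 0, t = 1); each new remainder r_{k+1} = r_{k-1} − q_k·r_k inherits s_{k+1} = s_{k-1} − q_k·s_k, t_{k+1} = t_{k-1} − q_k·t_k, so r_k = a·s_k + b·t_k at every step:
  q = 5: r = 50, s = 1 − 5·0 = 1, t = 0 − 5·1 = -5  (check: 355·1 + 61·(-5) = 50)
  q = 1: r = 11, s = 0 − 1·1 = -1, t = 1 − 1·(-5) = 6  (check: 355·(-1) + 61·6 = 11)
  q = 4: r = 6, s = 1 − 4·(-1) = 5, t = -5 − 4·6 = -29  (check: 355·5 + 61·(-29) = 6)
  q = 1: r = 5, s = -1 − 1·5 = -6, t = 6 − 1·(-29) = 35  (check: 355·(-6) + 61·35 = 5)
  q = 1: r = 1, s = 5 − 1·(-6) = 11, t = -29 − 1·35 = -64  (check: 355·11 + 61·(-64) = 1)
The row with r = 1 (the gcd) gives the Bezout coefficients s = 11, t = -64.
Result: 355 · (11) + 61 · (-64) = 1.

gcd(355, 61) = 1; s = 11, t = -64 (check: 355·11 + 61·(-64) = 1).


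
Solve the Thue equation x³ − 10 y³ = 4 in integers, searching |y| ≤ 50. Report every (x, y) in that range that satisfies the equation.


The equation is x³ - 10y³ = 4. For fixed y, x³ = 10·y³ + 4, so a solution requires the RHS to be a perfect cube.
Strategy: iterate y from -50 to 50, compute RHS = 10·y³ + 4, and check whether it is a (positive or negative) perfect cube.
Check small values of y:
  y = 0: RHS = 4 is not a perfect cube.
  y = 1: RHS = 14 is not a perfect cube.
  y = -1: RHS = -6 is not a perfect cube.
  y = 2: RHS = 84 is not a perfect cube.
  y = -2: RHS = -76 is not a perfect cube.
  y = 3: RHS = 274 is not a perfect cube.
  y = -3: RHS = -266 is not a perfect cube.
Continuing the search up to |y| = 50 finds no solutions either.
No (x, y) in the scanned range satisfies the equation.

No integer solutions with |y| ≤ 50.


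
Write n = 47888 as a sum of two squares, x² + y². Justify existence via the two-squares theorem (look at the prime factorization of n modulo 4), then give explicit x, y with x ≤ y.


Step 1: Factor n = 47888 = 2^4 · 41 · 73.
Step 2: Check the mod-4 condition on each prime factor: 2 = 2 (special); 41 ≡ 1 (mod 4), exponent 1; 73 ≡ 1 (mod 4), exponent 1.
All primes ≡ 3 (mod 4) appear to even exponent (or don't appear), so by the two-squares theorem n IS expressible as a sum of two squares.
Step 3: Build a representation. Group n = k² · m with k = 4 and m = 41 · 73 = 2993 (a product of primes ≡ 1 (mod 4)); a representation of m scales to one of n via (k·x)² + (k·y)² = k²(x² + y²). Each prime p ≡ 1 (mod 4) is itself a sum of two squares; find a² by testing p − a² for a perfect square:
  41: 41 − 1² = 40, 41 − 2² = 37, 41 − 3² = 32, 41 − 4² = 25 = 5² ⇒ 41 = 4² + 5².
  73: 73 − 1² = 72, 73 − 2² = 69, 73 − 3² = 64 = 8² ⇒ 73 = 3² + 8².
  Combine using the Brahmagupta–Fibonacci identity (a² + b²)(c² + d²) = (ac − bd)² + (ad + bc)² = (ac + bd)² + (ad − bc)²:
  41 · 73 = 2993: from (4² + 5²)(3² + 8²), take (4·3 − 5·8, 4·8 + 5·3) = (12 − 40, 32 + 15) = (-28, 47); dropping signs (only squares matter) gives (28, 47); check 28² + 47² = 784 + 2209 = 2993 ✓.
  Scale by k = 4: (4·28, 4·47) = (112, 188).
Step 4: Order so x ≤ y and verify: 112² + 188² = 12544 + 35344 = 47888 = n. ✓

n = 47888 = 112² + 188² (one valid representation with x ≤ y).


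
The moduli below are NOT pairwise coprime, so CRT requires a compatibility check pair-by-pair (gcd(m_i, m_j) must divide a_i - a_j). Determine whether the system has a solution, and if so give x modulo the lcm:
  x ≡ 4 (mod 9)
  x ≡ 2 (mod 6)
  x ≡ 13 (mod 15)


Moduli 9, 6, 15 are not pairwise coprime, so CRT works modulo lcm(m_i) when all pairwise compatibility conditions hold.
Pairwise compatibility: gcd(m_i, m_j) must divide a_i - a_j for every pair.
Merge one congruence at a time:
  Start: x ≡ 4 (mod 9).
  Combine with x ≡ 2 (mod 6): gcd(9, 6) = 3, and 2 - 4 = -2 is NOT divisible by 3.
    ⇒ system is inconsistent (no integer solution).

No solution (the system is inconsistent).


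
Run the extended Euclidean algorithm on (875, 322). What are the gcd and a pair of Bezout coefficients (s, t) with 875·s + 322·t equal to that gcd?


Euclidean algorithm on (875, 322) — divide until remainder is 0:
  875 = 2 · 322 + 231
  322 = 1 · 231 + 91
  231 = 2 · 91 + 49
  91 = 1 · 49 + 42
  49 = 1 · 42 + 7
  42 = 6 · 7 + 0
gcd(875, 322) = 7.
Track Bezout coefficients alongside the remainders: start with r₀ = 875 = a·1 + b·0 (s = 1, t = 0) and r₁ = 322 = a·0 + b·1 (s = 0, t = 1); each new remainder r_{k+1} = r_{k-1} − q_k·r_k inherits s_{k+1} = s_{k-1} − q_k·s_k, t_{k+1} = t_{k-1} − q_k·t_k, so r_k = a·s_k + b·t_k at every step:
  q = 2: r = 231, s = 1 − 2·0 = 1, t = 0 − 2·1 = -2  (check: 875·1 + 322·(-2) = 231)
  q = 1: r = 91, s = 0 − 1·1 = -1, t = 1 − 1·(-2) = 3  (check: 875·(-1) + 322·3 = 91)
  q = 2: r = 49, s = 1 − 2·(-1) = 3, t = -2 − 2·3 = -8  (check: 875·3 + 322·(-8) = 49)
  q = 1: r = 42, s = -1 − 1·3 = -4, t = 3 − 1·(-8) = 11  (check: 875·(-4) + 322·11 = 42)
  q = 1: r = 7, s = 3 − 1·(-4) = 7, t = -8 − 1·11 = -19  (check: 875·7 + 322·(-19) = 7)
The row with r = 7 (the gcd) gives the Bezout coefficients s = 7, t = -19.
Result: 875 · (7) + 322 · (-19) = 7.

gcd(875, 322) = 7; s = 7, t = -19 (check: 875·7 + 322·(-19) = 7).


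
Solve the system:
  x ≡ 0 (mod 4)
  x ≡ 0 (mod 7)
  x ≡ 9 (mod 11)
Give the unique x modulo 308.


Moduli 4, 7, 11 are pairwise coprime; by CRT there is a unique solution modulo M = 4 · 7 · 11 = 308.
Solve pairwise, accumulating the modulus:
  Start with x ≡ 0 (mod 4).
  Combine with x ≡ 0 (mod 7): since gcd(4, 7) = 1, we get a unique residue mod 28.
    Write x = 0 + 4·t and substitute into x ≡ 0 (mod 7): 4·t ≡ 0 − 0 = 0 (mod 7).
    The inverse of 4 mod 7 is 2 (since 4·2 = 8 = 1·7 + 1), so t ≡ 2·0 = 0 ≡ 0 (mod 7).
    Then x = 0 + 4·0 = 0, valid modulo lcm(4, 7) = 28: x ≡ 0 (mod 28).
  Combine with x ≡ 9 (mod 11): since gcd(28, 11) = 1, we get a unique residue mod 308.
    Write x = 0 + 28·t and substitute into x ≡ 9 (mod 11): 28·t ≡ 9 − 0 = 9 (mod 11).
    Reduce coefficients mod 11: 6·t ≡ 9 (mod 11).
    The inverse of 6 mod 11 is 2 (since 6·2 = 12 = 1·11 + 1), so t ≡ 2·9 = 18 ≡ 7 (mod 11).
    Then x = 0 + 28·7 = 196, valid modulo lcm(28, 11) = 308: x ≡ 196 (mod 308).
Verify: 196 mod 4 = 0 ✓, 196 mod 7 = 0 ✓, 196 mod 11 = 9 ✓.

x ≡ 196 (mod 308).


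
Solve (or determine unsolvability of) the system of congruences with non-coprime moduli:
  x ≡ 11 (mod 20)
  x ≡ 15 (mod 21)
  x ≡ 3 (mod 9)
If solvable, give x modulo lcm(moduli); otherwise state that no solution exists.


Moduli 20, 21, 9 are not pairwise coprime, so CRT works modulo lcm(m_i) when all pairwise compatibility conditions hold.
Pairwise compatibility: gcd(m_i, m_j) must divide a_i - a_j for every pair.
Merge one congruence at a time:
  Start: x ≡ 11 (mod 20).
  Combine with x ≡ 15 (mod 21): gcd(20, 21) = 1; 15 - 11 = 4, which IS divisible by 1, so compatible.
    Write x = 11 + 20·t and substitute into x ≡ 15 (mod 21): 20·t ≡ 15 − 11 = 4 (mod 21).
    The inverse of 20 mod 21 is 20 (since 20·20 = 400 = 19·21 + 1), so t ≡ 20·4 = 80 ≡ 17 (mod 21).
    Then x = 11 + 20·17 = 351, valid modulo lcm(20, 21) = 420: x ≡ 351 (mod 420).
  Combine with x ≡ 3 (mod 9): gcd(420, 9) = 3; 3 - 351 = -348, which IS divisible by 3, so compatible.
    Write x = 351 + 420·t and substitute into x ≡ 3 (mod 9): 420·t ≡ 3 − 351 = -348 (mod 9).
    Divide the congruence (and modulus) by g = 3: 140·t ≡ -116 (mod 3).
    Reduce coefficients mod 3: 2·t ≡ 1 (mod 3).
    The inverse of 2 mod 3 is 2 (since 2·2 = 4 = 1·3 + 1), so t ≡ 2·1 = 2 ≡ 2 (mod 3).
    Then x = 351 + 420·2 = 1191, valid modulo lcm(420, 9) = 1260: x ≡ 1191 (mod 1260).
Verify: 1191 mod 20 = 11, 1191 mod 21 = 15, 1191 mod 9 = 3.

x ≡ 1191 (mod 1260).


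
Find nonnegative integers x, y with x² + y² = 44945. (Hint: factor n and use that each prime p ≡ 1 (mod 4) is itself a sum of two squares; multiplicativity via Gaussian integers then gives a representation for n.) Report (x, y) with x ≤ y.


Step 1: Factor n = 44945 = 5 · 89 · 101.
Step 2: Check the mod-4 condition on each prime factor: 5 ≡ 1 (mod 4), exponent 1; 89 ≡ 1 (mod 4), exponent 1; 101 ≡ 1 (mod 4), exponent 1.
All primes ≡ 3 (mod 4) appear to even exponent (or don't appear), so by the two-squares theorem n IS expressible as a sum of two squares.
Step 3: Build a representation. Here n = 5 · 89 · 101 is a product of primes ≡ 1 (mod 4). Each prime p ≡ 1 (mod 4) is itself a sum of two squares; find a² by testing p − a² for a perfect square:
  5: 5 − 1² = 4 = 2² ⇒ 5 = 1² + 2².
  89: 89 − 1² = 88, 89 − 2² = 85, 89 − 3² = 80, 89 − 4² = 73, 89 − 5² = 64 = 8² ⇒ 89 = 5² + 8².
  101: 101 − 1² = 100 = 10² ⇒ 101 = 1² + 10².
  Combine using the Brahmagupta–Fibonacci identity (a² + b²)(c² + d²) = (ac − bd)² + (ad + bc)² = (ac + bd)² + (ad − bc)²:
  5 · 89 = 445: from (1² + 2²)(5² + 8²), take (1·5 − 2·8, 1·8 + 2·5) = (5 − 16, 8 + 10) = (-11, 18); dropping signs (only squares matter) gives (11, 18); check 11² + 18² = 121 + 324 = 445 ✓.
  445 · 101 = 44945: from (11² + 18²)(1² + 10²), take (11·1 − 18·10, 11·10 + 18·1) = (11 − 180, 110 + 18) = (-169, 128); dropping signs (only squares matter) gives (169, 128); check 169² + 128² = 28561 + 16384 = 44945 ✓.
Step 4: Order so x ≤ y and verify: 128² + 169² = 16384 + 28561 = 44945 = n. ✓

n = 44945 = 128² + 169² (one valid representation with x ≤ y).


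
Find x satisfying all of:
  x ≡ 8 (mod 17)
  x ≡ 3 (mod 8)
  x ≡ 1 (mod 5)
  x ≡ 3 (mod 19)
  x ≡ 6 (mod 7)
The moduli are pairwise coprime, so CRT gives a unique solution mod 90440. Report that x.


Product of moduli M = 17 · 8 · 5 · 19 · 7 = 90440.
Merge one congruence at a time:
  Start: x ≡ 8 (mod 17).
  Combine with x ≡ 3 (mod 8); new modulus lcm = 136.
    Write x = 8 + 17·t and substitute into x ≡ 3 (mod 8): 17·t ≡ 3 − 8 = -5 (mod 8).
    Reduce coefficients mod 8: 1·t ≡ 3 (mod 8).
    So t ≡ 3 (mod 8).
    Then x = 8 + 17·3 = 59, valid modulo lcm(17, 8) = 136: x ≡ 59 (mod 136).
  Combine with x ≡ 1 (mod 5); new modulus lcm = 680.
    Write x = 59 + 136·t and substitute into x ≡ 1 (mod 5): 136·t ≡ 1 − 59 = -58 (mod 5).
    Reduce coefficients mod 5: 1·t ≡ 2 (mod 5).
    So t ≡ 2 (mod 5).
    Then x = 59 + 136·2 = 331, valid modulo lcm(136, 5) = 680: x ≡ 331 (mod 680).
  Combine with x ≡ 3 (mod 19); new modulus lcm = 12920.
    Write x = 331 + 680·t and substitute into x ≡ 3 (mod 19): 680·t ≡ 3 − 331 = -328 (mod 19).
    Reduce coefficients mod 19: 15·t ≡ 14 (mod 19).
    The inverse of 15 mod 19 is 14 (since 15·14 = 210 = 11·19 + 1), so t ≡ 14·14 = 196 ≡ 6 (mod 19).
    Then x = 331 + 680·6 = 4411, valid modulo lcm(680, 19) = 12920: x ≡ 4411 (mod 12920).
  Combine with x ≡ 6 (mod 7); new modulus lcm = 90440.
    Write x = 4411 + 12920·t and substitute into x ≡ 6 (mod 7): 12920·t ≡ 6 − 4411 = -4405 (mod 7).
    Reduce coefficients mod 7: 5·t ≡ 5 (mod 7).
    The inverse of 5 mod 7 is 3 (since 5·3 = 15 = 2·7 + 1), so t ≡ 3·5 = 15 ≡ 1 (mod 7).
    Then x = 4411 + 12920·1 = 17331, valid modulo lcm(12920, 7) = 90440: x ≡ 17331 (mod 90440).
Verify against each original: 17331 mod 17 = 8, 17331 mod 8 = 3, 17331 mod 5 = 1, 17331 mod 19 = 3, 17331 mod 7 = 6.

x ≡ 17331 (mod 90440).


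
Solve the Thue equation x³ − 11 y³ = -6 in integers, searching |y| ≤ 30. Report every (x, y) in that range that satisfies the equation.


The equation is x³ - 11y³ = -6. For fixed y, x³ = 11·y³ − 6, so a solution requires the RHS to be a perfect cube.
Strategy: iterate y from -30 to 30, compute RHS = 11·y³ − 6, and check whether it is a (positive or negative) perfect cube.
Check small values of y:
  y = 0: RHS = -6 is not a perfect cube.
  y = 1: RHS = 5 is not a perfect cube.
  y = -1: RHS = -17 is not a perfect cube.
  y = 2: RHS = 82 is not a perfect cube.
  y = -2: RHS = -94 is not a perfect cube.
  y = 3: RHS = 291 is not a perfect cube.
  y = -3: RHS = -303 is not a perfect cube.
Continuing the search up to |y| = 30 finds no solutions either.
No (x, y) in the scanned range satisfies the equation.

No integer solutions with |y| ≤ 30.


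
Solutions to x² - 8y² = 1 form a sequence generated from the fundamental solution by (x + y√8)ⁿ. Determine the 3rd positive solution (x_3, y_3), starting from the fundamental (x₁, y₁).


Step 1: Find the fundamental solution (x₁, y₁) of x² - 8y² = 1.
  Expand √8 as a continued fraction. a₀ = ⌊√8⌋ = 2; iterate m_{k+1} = d_k·a_k − m_k, d_{k+1} = (8 − m_{k+1}²)/d_k, a_{k+1} = ⌊(a₀ + m_{k+1})/d_{k+1}⌋ (starting m₀ = 0, d₀ = 1), with convergents p_k = a_k·p_{k-1} + p_{k-2}, q_k = a_k·q_{k-1} + q_{k-2} (p₋₁ = 1, q₋₁ = 0):
  k = 0: a₀ = 2; p₀/q₀ = 2/1; p₀² − 8·q₀² = 4 − 8 = -4.
  k = 1: m = 2, d = 4, a = ⌊(2 + 2)/4⌋ = 1; p/q = (1·2 + 1)/(1·1 + 0) = 3/1; p² − 8·q² = 9 − 8 = 1.
  The first convergent with p² − 8·q² = 1 gives the fundamental solution (x₁, y₁) = (3, 1).
Step 2: Apply the recurrence (x_{n+1}, y_{n+1}) = (x₁x_n + 8y₁y_n, x₁y_n + y₁x_n) repeatedly.
  From (x_1, y_1) = (3, 1): x_2 = 3·3 + 8·1·1 = 17; y_2 = 3·1 + 1·3 = 6.
  From (x_2, y_2) = (17, 6): x_3 = 3·17 + 8·1·6 = 99; y_3 = 3·6 + 1·17 = 35.
Step 3: Verify x_3² - 8·y_3² = 9801 - 9800 = 1 (should be 1). ✓

(x_1, y_1) = (3, 1); (x_3, y_3) = (99, 35).


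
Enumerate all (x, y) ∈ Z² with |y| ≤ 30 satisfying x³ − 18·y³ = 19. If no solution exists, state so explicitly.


The equation is x³ - 18y³ = 19. For fixed y, x³ = 18·y³ + 19, so a solution requires the RHS to be a perfect cube.
Strategy: iterate y from -30 to 30, compute RHS = 18·y³ + 19, and check whether it is a (positive or negative) perfect cube.
Check small values of y:
  y = 0: RHS = 19 is not a perfect cube.
  y = 1: RHS = 37 is not a perfect cube.
  y = -1: RHS = 1 = (1)³ ⇒ x = 1 works.
  y = 2: RHS = 163 is not a perfect cube.
  y = -2: RHS = -125 = (-5)³ ⇒ x = -5 works.
  y = 3: RHS = 505 is not a perfect cube.
  y = -3: RHS = -467 is not a perfect cube.
Continuing the search up to |y| = 30 finds no further solutions beyond those listed.
Collected solutions: (1, -1), (-5, -2).

Solutions (with |y| ≤ 30): (1, -1), (-5, -2).


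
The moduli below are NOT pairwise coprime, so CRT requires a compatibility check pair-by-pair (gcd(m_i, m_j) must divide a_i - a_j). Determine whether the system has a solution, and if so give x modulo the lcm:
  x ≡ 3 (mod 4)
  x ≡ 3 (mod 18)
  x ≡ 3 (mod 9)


Moduli 4, 18, 9 are not pairwise coprime, so CRT works modulo lcm(m_i) when all pairwise compatibility conditions hold.
Pairwise compatibility: gcd(m_i, m_j) must divide a_i - a_j for every pair.
Merge one congruence at a time:
  Start: x ≡ 3 (mod 4).
  Combine with x ≡ 3 (mod 18): gcd(4, 18) = 2; 3 - 3 = 0, which IS divisible by 2, so compatible.
    Write x = 3 + 4·t and substitute into x ≡ 3 (mod 18): 4·t ≡ 3 − 3 = 0 (mod 18).
    Divide the congruence (and modulus) by g = 2: 2·t ≡ 0 (mod 9).
    The inverse of 2 mod 9 is 5 (since 2·5 = 10 = 1·9 + 1), so t ≡ 5·0 = 0 ≡ 0 (mod 9).
    Then x = 3 + 4·0 = 3, valid modulo lcm(4, 18) = 36: x ≡ 3 (mod 36).
  Combine with x ≡ 3 (mod 9): gcd(36, 9) = 9; 3 - 3 = 0, which IS divisible by 9, so compatible.
    Write x = 3 + 36·t and substitute into x ≡ 3 (mod 9): 36·t ≡ 3 − 3 = 0 (mod 9).
    Divide the congruence (and modulus) by g = 9: 4·t ≡ 0 (mod 1).
    Modulo 1 every t works; take t = 0.
    Then x = 3 + 36·0 = 3, valid modulo lcm(36, 9) = 36: x ≡ 3 (mod 36).
Verify: 3 mod 4 = 3, 3 mod 18 = 3, 3 mod 9 = 3.

x ≡ 3 (mod 36).


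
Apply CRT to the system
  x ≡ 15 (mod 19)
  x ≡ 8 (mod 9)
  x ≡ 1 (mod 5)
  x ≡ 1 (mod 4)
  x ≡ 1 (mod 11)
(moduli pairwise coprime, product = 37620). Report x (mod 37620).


Product of moduli M = 19 · 9 · 5 · 4 · 11 = 37620.
Merge one congruence at a time:
  Start: x ≡ 15 (mod 19).
  Combine with x ≡ 8 (mod 9); new modulus lcm = 171.
    Write x = 15 + 19·t and substitute into x ≡ 8 (mod 9): 19·t ≡ 8 − 15 = -7 (mod 9).
    Reduce coefficients mod 9: 1·t ≡ 2 (mod 9).
    So t ≡ 2 (mod 9).
    Then x = 15 + 19·2 = 53, valid modulo lcm(19, 9) = 171: x ≡ 53 (mod 171).
  Combine with x ≡ 1 (mod 5); new modulus lcm = 855.
    Write x = 53 + 171·t and substitute into x ≡ 1 (mod 5): 171·t ≡ 1 − 53 = -52 (mod 5).
    Reduce coefficients mod 5: 1·t ≡ 3 (mod 5).
    So t ≡ 3 (mod 5).
    Then x = 53 + 171·3 = 566, valid modulo lcm(171, 5) = 855: x ≡ 566 (mod 855).
  Combine with x ≡ 1 (mod 4); new modulus lcm = 3420.
    Write x = 566 + 855·t and substitute into x ≡ 1 (mod 4): 855·t ≡ 1 − 566 = -565 (mod 4).
    Reduce coefficients mod 4: 3·t ≡ 3 (mod 4).
    The inverse of 3 mod 4 is 3 (since 3·3 = 9 = 2·4 + 1), so t ≡ 3·3 = 9 ≡ 1 (mod 4).
    Then x = 566 + 855·1 = 1421, valid modulo lcm(855, 4) = 3420: x ≡ 1421 (mod 3420).
  Combine with x ≡ 1 (mod 11); new modulus lcm = 37620.
    Write x = 1421 + 3420·t and substitute into x ≡ 1 (mod 11): 3420·t ≡ 1 − 1421 = -1420 (mod 11).
    Reduce coefficients mod 11: 10·t ≡ 10 (mod 11).
    The inverse of 10 mod 11 is 10 (since 10·10 = 100 = 9·11 + 1), so t ≡ 10·10 = 100 ≡ 1 (mod 11).
    Then x = 1421 + 3420·1 = 4841, valid modulo lcm(3420, 11) = 37620: x ≡ 4841 (mod 37620).
Verify against each original: 4841 mod 19 = 15, 4841 mod 9 = 8, 4841 mod 5 = 1, 4841 mod 4 = 1, 4841 mod 11 = 1.

x ≡ 4841 (mod 37620).


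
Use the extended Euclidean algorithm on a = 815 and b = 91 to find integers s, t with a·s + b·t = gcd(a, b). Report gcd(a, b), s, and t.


Euclidean algorithm on (815, 91) — divide until remainder is 0:
  815 = 8 · 91 + 87
  91 = 1 · 87 + 4
  87 = 21 · 4 + 3
  4 = 1 · 3 + 1
  3 = 3 · 1 + 0
gcd(815, 91) = 1.
Track Bezout coefficients alongside the remainders: start with r₀ = 815 = a·1 + b·0 (s = 1, t = 0) and r₁ = 91 = a·0 + b·1 (s = 0, t = 1); each new remainder r_{k+1} = r_{k-1} − q_k·r_k inherits s_{k+1} = s_{k-1} − q_k·s_k, t_{k+1} = t_{k-1} − q_k·t_k, so r_k = a·s_k + b·t_k at every step:
  q = 8: r = 87, s = 1 − 8·0 = 1, t = 0 − 8·1 = -8  (check: 815·1 + 91·(-8) = 87)
  q = 1: r = 4, s = 0 − 1·1 = -1, t = 1 − 1·(-8) = 9  (check: 815·(-1) + 91·9 = 4)
  q = 21: r = 3, s = 1 − 21·(-1) = 22, t = -8 − 21·9 = -197  (check: 815·22 + 91·(-197) = 3)
  q = 1: r = 1, s = -1 − 1·22 = -23, t = 9 − 1·(-197) = 206  (check: 815·(-23) + 91·206 = 1)
The row with r = 1 (the gcd) gives the Bezout coefficients s = -23, t = 206.
Result: 815 · (-23) + 91 · (206) = 1.

gcd(815, 91) = 1; s = -23, t = 206 (check: 815·(-23) + 91·206 = 1).


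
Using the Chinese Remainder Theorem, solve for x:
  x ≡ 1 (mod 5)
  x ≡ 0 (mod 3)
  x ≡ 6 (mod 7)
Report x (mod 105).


Moduli 5, 3, 7 are pairwise coprime; by CRT there is a unique solution modulo M = 5 · 3 · 7 = 105.
Solve pairwise, accumulating the modulus:
  Start with x ≡ 1 (mod 5).
  Combine with x ≡ 0 (mod 3): since gcd(5, 3) = 1, we get a unique residue mod 15.
    Write x = 1 + 5·t and substitute into x ≡ 0 (mod 3): 5·t ≡ 0 − 1 = -1 (mod 3).
    Reduce coefficients mod 3: 2·t ≡ 2 (mod 3).
    The inverse of 2 mod 3 is 2 (since 2·2 = 4 = 1·3 + 1), so t ≡ 2·2 = 4 ≡ 1 (mod 3).
    Then x = 1 + 5·1 = 6, valid modulo lcm(5, 3) = 15: x ≡ 6 (mod 15).
  Combine with x ≡ 6 (mod 7): since gcd(15, 7) = 1, we get a unique residue mod 105.
    Write x = 6 + 15·t and substitute into x ≡ 6 (mod 7): 15·t ≡ 6 − 6 = 0 (mod 7).
    Reduce coefficients mod 7: 1·t ≡ 0 (mod 7).
    So t ≡ 0 (mod 7).
    Then x = 6 + 15·0 = 6, valid modulo lcm(15, 7) = 105: x ≡ 6 (mod 105).
Verify: 6 mod 5 = 1 ✓, 6 mod 3 = 0 ✓, 6 mod 7 = 6 ✓.

x ≡ 6 (mod 105).


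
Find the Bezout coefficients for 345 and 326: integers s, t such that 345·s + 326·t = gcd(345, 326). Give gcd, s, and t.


Euclidean algorithm on (345, 326) — divide until remainder is 0:
  345 = 1 · 326 + 19
  326 = 17 · 19 + 3
  19 = 6 · 3 + 1
  3 = 3 · 1 + 0
gcd(345, 326) = 1.
Track Bezout coefficients alongside the remainders: start with r₀ = 345 = a·1 + b·0 (s = 1, t = 0) and r₁ = 326 = a·0 + b·1 (s = 0, t = 1); each new remainder r_{k+1} = r_{k-1} − q_k·r_k inherits s_{k+1} = s_{k-1} − q_k·s_k, t_{k+1} = t_{k-1} − q_k·t_k, so r_k = a·s_k + b·t_k at every step:
  q = 1: r = 19, s = 1 − 1·0 = 1, t = 0 − 1·1 = -1  (check: 345·1 + 326·(-1) = 19)
  q = 17: r = 3, s = 0 − 17·1 = -17, t = 1 − 17·(-1) = 18  (check: 345·(-17) + 326·18 = 3)
  q = 6: r = 1, s = 1 − 6·(-17) = 103, t = -1 − 6·18 = -109  (check: 345·103 + 326·(-109) = 1)
The row with r = 1 (the gcd) gives the Bezout coefficients s = 103, t = -109.
Result: 345 · (103) + 326 · (-109) = 1.

gcd(345, 326) = 1; s = 103, t = -109 (check: 345·103 + 326·(-109) = 1).


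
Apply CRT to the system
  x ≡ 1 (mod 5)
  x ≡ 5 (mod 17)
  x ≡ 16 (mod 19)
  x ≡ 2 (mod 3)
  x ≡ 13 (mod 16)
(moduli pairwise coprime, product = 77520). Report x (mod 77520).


Product of moduli M = 5 · 17 · 19 · 3 · 16 = 77520.
Merge one congruence at a time:
  Start: x ≡ 1 (mod 5).
  Combine with x ≡ 5 (mod 17); new modulus lcm = 85.
    Write x = 1 + 5·t and substitute into x ≡ 5 (mod 17): 5·t ≡ 5 − 1 = 4 (mod 17).
    The inverse of 5 mod 17 is 7 (since 5·7 = 35 = 2·17 + 1), so t ≡ 7·4 = 28 ≡ 11 (mod 17).
    Then x = 1 + 5·11 = 56, valid modulo lcm(5, 17) = 85: x ≡ 56 (mod 85).
  Combine with x ≡ 16 (mod 19); new modulus lcm = 1615.
    Write x = 56 + 85·t and substitute into x ≡ 16 (mod 19): 85·t ≡ 16 − 56 = -40 (mod 19).
    Reduce coefficients mod 19: 9·t ≡ 17 (mod 19).
    The inverse of 9 mod 19 is 17 (since 9·17 = 153 = 8·19 + 1), so t ≡ 17·17 = 289 ≡ 4 (mod 19).
    Then x = 56 + 85·4 = 396, valid modulo lcm(85, 19) = 1615: x ≡ 396 (mod 1615).
  Combine with x ≡ 2 (mod 3); new modulus lcm = 4845.
    Write x = 396 + 1615·t and substitute into x ≡ 2 (mod 3): 1615·t ≡ 2 − 396 = -394 (mod 3).
    Reduce coefficients mod 3: 1·t ≡ 2 (mod 3).
    So t ≡ 2 (mod 3).
    Then x = 396 + 1615·2 = 3626, valid modulo lcm(1615, 3) = 4845: x ≡ 3626 (mod 4845).
  Combine with x ≡ 13 (mod 16); new modulus lcm = 77520.
    Write x = 3626 + 4845·t and substitute into x ≡ 13 (mod 16): 4845·t ≡ 13 − 3626 = -3613 (mod 16).
    Reduce coefficients mod 16: 13·t ≡ 3 (mod 16).
    The inverse of 13 mod 16 is 5 (since 13·5 = 65 = 4·16 + 1), so t ≡ 5·3 = 15 ≡ 15 (mod 16).
    Then x = 3626 + 4845·15 = 76301, valid modulo lcm(4845, 16) = 77520: x ≡ 76301 (mod 77520).
Verify against each original: 76301 mod 5 = 1, 76301 mod 17 = 5, 76301 mod 19 = 16, 76301 mod 3 = 2, 76301 mod 16 = 13.

x ≡ 76301 (mod 77520).


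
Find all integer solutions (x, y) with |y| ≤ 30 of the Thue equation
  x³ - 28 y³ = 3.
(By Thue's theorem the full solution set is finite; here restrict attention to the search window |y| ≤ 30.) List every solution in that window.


The equation is x³ - 28y³ = 3. For fixed y, x³ = 28·y³ + 3, so a solution requires the RHS to be a perfect cube.
Strategy: iterate y from -30 to 30, compute RHS = 28·y³ + 3, and check whether it is a (positive or negative) perfect cube.
Check small values of y:
  y = 0: RHS = 3 is not a perfect cube.
  y = 1: RHS = 31 is not a perfect cube.
  y = -1: RHS = -25 is not a perfect cube.
  y = 2: RHS = 227 is not a perfect cube.
  y = -2: RHS = -221 is not a perfect cube.
  y = 3: RHS = 759 is not a perfect cube.
  y = -3: RHS = -753 is not a perfect cube.
Continuing the search up to |y| = 30 finds no solutions either.
No (x, y) in the scanned range satisfies the equation.

No integer solutions with |y| ≤ 30.


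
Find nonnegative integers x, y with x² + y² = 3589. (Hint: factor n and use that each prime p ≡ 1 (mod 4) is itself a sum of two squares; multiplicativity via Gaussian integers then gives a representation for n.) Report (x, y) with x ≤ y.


Step 1: Factor n = 3589 = 37 · 97.
Step 2: Check the mod-4 condition on each prime factor: 37 ≡ 1 (mod 4), exponent 1; 97 ≡ 1 (mod 4), exponent 1.
All primes ≡ 3 (mod 4) appear to even exponent (or don't appear), so by the two-squares theorem n IS expressible as a sum of two squares.
Step 3: Build a representation. Here n = 37 · 97 is a product of primes ≡ 1 (mod 4). Each prime p ≡ 1 (mod 4) is itself a sum of two squares; find a² by testing p − a² for a perfect square:
  37: 37 − 1² = 36 = 6² ⇒ 37 = 1² + 6².
  97: 97 − 1² = 96, 97 − 2² = 93, 97 − 3² = 88, 97 − 4² = 81 = 9² ⇒ 97 = 4² + 9².
  Combine using the Brahmagupta–Fibonacci identity (a² + b²)(c² + d²) = (ac − bd)² + (ad + bc)² = (ac + bd)² + (ad − bc)²:
  37 · 97 = 3589: from (1² + 6²)(4² + 9²), take (1·4 − 6·9, 1·9 + 6·4) = (4 − 54, 9 + 24) = (-50, 33); dropping signs (only squares matter) gives (50, 33); check 50² + 33² = 2500 + 1089 = 3589 ✓.
Step 4: Order so x ≤ y and verify: 33² + 50² = 1089 + 2500 = 3589 = n. ✓

n = 3589 = 33² + 50² (one valid representation with x ≤ y).
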